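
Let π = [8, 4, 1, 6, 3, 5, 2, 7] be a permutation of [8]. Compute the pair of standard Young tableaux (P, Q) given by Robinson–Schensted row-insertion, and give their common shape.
P = [1, 2, 5, 7] / [3, 6] / [4] / [8];  Q = [1, 4, 6, 8] / [2, 5] / [3] / [7];  common shape = (4, 2, 1, 1)

Row-insert the values π_1, π_2, … into P one at a time, bumping the leftmost entry strictly greater than the inserted value down to the next row. The recording tableau Q records, in position (i, j), the step at which that cell was added to P.
  Insert 8 (step 1): P = [8];  Q = [1]
  Insert 4 (step 2): P = [4] / [8];  Q = [1] / [2]
  Insert 1 (step 3): P = [1] / [4] / [8];  Q = [1] / [2] / [3]
  Insert 6 (step 4): P = [1, 6] / [4] / [8];  Q = [1, 4] / [2] / [3]
  Insert 3 (step 5): P = [1, 3] / [4, 6] / [8];  Q = [1, 4] / [2, 5] / [3]
  Insert 5 (step 6): P = [1, 3, 5] / [4, 6] / [8];  Q = [1, 4, 6] / [2, 5] / [3]
  Insert 2 (step 7): P = [1, 2, 5] / [3, 6] / [4] / [8];  Q = [1, 4, 6] / [2, 5] / [3] / [7]
  Insert 7 (step 8): P = [1, 2, 5, 7] / [3, 6] / [4] / [8];  Q = [1, 4, 6, 8] / [2, 5] / [3] / [7]
Final shape: (4, 2, 1, 1).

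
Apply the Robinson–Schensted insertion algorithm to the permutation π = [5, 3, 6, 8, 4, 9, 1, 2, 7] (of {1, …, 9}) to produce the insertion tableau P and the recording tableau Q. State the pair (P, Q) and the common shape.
P = [1, 2, 7, 9] / [3, 4, 8] / [5, 6];  Q = [1, 3, 4, 6] / [2, 5, 9] / [7, 8];  common shape = (4, 3, 2)

Row-insert the values π_1, π_2, … into P one at a time, bumping the leftmost entry strictly greater than the inserted value down to the next row. The recording tableau Q records, in position (i, j), the step at which that cell was added to P.
  Insert 5 (step 1): P = [5];  Q = [1]
  Insert 3 (step 2): P = [3] / [5];  Q = [1] / [2]
  Insert 6 (step 3): P = [3, 6] / [5];  Q = [1, 3] / [2]
  Insert 8 (step 4): P = [3, 6, 8] / [5];  Q = [1, 3, 4] / [2]
  Insert 4 (step 5): P = [3, 4, 8] / [5, 6];  Q = [1, 3, 4] / [2, 5]
  Insert 9 (step 6): P = [3, 4, 8, 9] / [5, 6];  Q = [1, 3, 4, 6] / [2, 5]
  Insert 1 (step 7): P = [1, 4, 8, 9] / [3, 6] / [5];  Q = [1, 3, 4, 6] / [2, 5] / [7]
  Insert 2 (step 8): P = [1, 2, 8, 9] / [3, 4] / [5, 6];  Q = [1, 3, 4, 6] / [2, 5] / [7, 8]
  Insert 7 (step 9): P = [1, 2, 7, 9] / [3, 4, 8] / [5, 6];  Q = [1, 3, 4, 6] / [2, 5, 9] / [7, 8]
Final shape: (4, 3, 2).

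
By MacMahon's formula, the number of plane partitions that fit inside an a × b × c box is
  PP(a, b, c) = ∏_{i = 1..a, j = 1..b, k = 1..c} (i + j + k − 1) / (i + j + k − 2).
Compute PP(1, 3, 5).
PP(1, 3, 5) = 56

Evaluate the triple product over i = 1..1, j = 1..3, k = 1..5. The factors are (2/1) · (3/2) · (4/3) · (5/4) · (6/5) · (3/2) · (4/3) · (5/4) · … (15 factors total). The numerators and denominators telescope so the product is an integer; carrying out the multiplication exactly gives PP(1, 3, 5) = 56.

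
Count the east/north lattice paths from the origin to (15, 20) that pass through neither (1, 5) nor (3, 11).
Number of paths = 2724980320

Inclusion–exclusion. Total paths: C(35, 15) = 3247943160. Through P₁: C(6, 1)·C(29, 14) = 465352560. Through P₂: C(14, 3)·C(21, 12) = 106990520. Since P₁ is strictly southwest of P₂, a monotone path through both must visit P₁ then P₂; paths through both = C(6, 1)·C(8, 2)·C(21, 12) = 49380240. Avoid both = 3247943160 − 465352560 − 106990520 + 49380240 = 2724980320.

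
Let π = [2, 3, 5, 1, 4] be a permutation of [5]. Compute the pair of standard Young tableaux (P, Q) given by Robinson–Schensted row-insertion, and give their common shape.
P = [1, 3, 4] / [2, 5];  Q = [1, 2, 3] / [4, 5];  common shape = (3, 2)

Row-insert the values π_1, π_2, … into P one at a time, bumping the leftmost entry strictly greater than the inserted value down to the next row. The recording tableau Q records, in position (i, j), the step at which that cell was added to P.
  Insert 2 (step 1): P = [2];  Q = [1]
  Insert 3 (step 2): P = [2, 3];  Q = [1, 2]
  Insert 5 (step 3): P = [2, 3, 5];  Q = [1, 2, 3]
  Insert 1 (step 4): P = [1, 3, 5] / [2];  Q = [1, 2, 3] / [4]
  Insert 4 (step 5): P = [1, 3, 4] / [2, 5];  Q = [1, 2, 3] / [4, 5]
Final shape: (3, 2).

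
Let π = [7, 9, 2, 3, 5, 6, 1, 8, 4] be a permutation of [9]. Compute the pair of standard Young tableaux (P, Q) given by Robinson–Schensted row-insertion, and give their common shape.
P = [1, 3, 4, 6, 8] / [2, 5] / [7, 9];  Q = [1, 2, 5, 6, 8] / [3, 4] / [7, 9];  common shape = (5, 2, 2)

Row-insert the values π_1, π_2, … into P one at a time, bumping the leftmost entry strictly greater than the inserted value down to the next row. The recording tableau Q records, in position (i, j), the step at which that cell was added to P.
  Insert 7 (step 1): P = [7];  Q = [1]
  Insert 9 (step 2): P = [7, 9];  Q = [1, 2]
  Insert 2 (step 3): P = [2, 9] / [7];  Q = [1, 2] / [3]
  Insert 3 (step 4): P = [2, 3] / [7, 9];  Q = [1, 2] / [3, 4]
  Insert 5 (step 5): P = [2, 3, 5] / [7, 9];  Q = [1, 2, 5] / [3, 4]
  Insert 6 (step 6): P = [2, 3, 5, 6] / [7, 9];  Q = [1, 2, 5, 6] / [3, 4]
  Insert 1 (step 7): P = [1, 3, 5, 6] / [2, 9] / [7];  Q = [1, 2, 5, 6] / [3, 4] / [7]
  Insert 8 (step 8): P = [1, 3, 5, 6, 8] / [2, 9] / [7];  Q = [1, 2, 5, 6, 8] / [3, 4] / [7]
  Insert 4 (step 9): P = [1, 3, 4, 6, 8] / [2, 5] / [7, 9];  Q = [1, 2, 5, 6, 8] / [3, 4] / [7, 9]
Final shape: (5, 2, 2).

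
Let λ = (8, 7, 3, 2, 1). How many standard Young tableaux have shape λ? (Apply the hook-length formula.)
# SYT of shape (8, 7, 3, 2, 1) = 285170886

Hook-length formula: f^λ = n! / Π hook(c), product over all cells c of the Young diagram. For λ = (8, 7, 3, 2, 1), n = 21 boxes. Hook lengths by row (left-to-right, top-to-bottom): [12, 10, 8, 6, 5, 4, 3, 1]; [10, 8, 6, 4, 3, 2, 1]; [5, 3, 1]; [3, 1]; [1]. Product of hooks = 179159040000. So f^λ = 21! / 179159040000 = 51090942171709440000 / 179159040000 = 285170886.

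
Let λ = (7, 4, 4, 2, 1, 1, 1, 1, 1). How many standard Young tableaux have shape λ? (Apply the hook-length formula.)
# SYT of shape (7, 4, 4, 2, 1, 1, 1, 1, 1) = 1489872384

Hook-length formula: f^λ = n! / Π hook(c), product over all cells c of the Young diagram. For λ = (7, 4, 4, 2, 1, 1, 1, 1, 1), n = 22 boxes. Hook lengths by row (left-to-right, top-to-bottom): [15, 9, 7, 6, 3, 2, 1]; [11, 5, 3, 2]; [10, 4, 2, 1]; [7, 1]; [5]; [4]; [3]; [2]; [1]. Product of hooks = 754427520000. So f^λ = 22! / 754427520000 = 1124000727777607680000 / 754427520000 = 1489872384.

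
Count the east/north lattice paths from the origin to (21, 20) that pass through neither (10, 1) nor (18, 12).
Number of paths = 254393836125

Inclusion–exclusion. Total paths: C(41, 21) = 269128937220. Through P₁: C(11, 10)·C(30, 11) = 600900300. Through P₂: C(30, 18)·C(11, 3) = 14271382125. Since P₁ is strictly southwest of P₂, a monotone path through both must visit P₁ then P₂; paths through both = C(11, 10)·C(19, 8)·C(11, 3) = 137181330. Avoid both = 269128937220 − 600900300 − 14271382125 + 137181330 = 254393836125.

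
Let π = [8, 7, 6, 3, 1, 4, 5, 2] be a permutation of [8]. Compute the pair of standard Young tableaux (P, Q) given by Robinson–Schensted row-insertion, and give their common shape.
P = [1, 2, 5] / [3, 4] / [6] / [7] / [8];  Q = [1, 6, 7] / [2, 8] / [3] / [4] / [5];  common shape = (3, 2, 1, 1, 1)

Row-insert the values π_1, π_2, … into P one at a time, bumping the leftmost entry strictly greater than the inserted value down to the next row. The recording tableau Q records, in position (i, j), the step at which that cell was added to P.
  Insert 8 (step 1): P = [8];  Q = [1]
  Insert 7 (step 2): P = [7] / [8];  Q = [1] / [2]
  Insert 6 (step 3): P = [6] / [7] / [8];  Q = [1] / [2] / [3]
  Insert 3 (step 4): P = [3] / [6] / [7] / [8];  Q = [1] / [2] / [3] / [4]
  Insert 1 (step 5): P = [1] / [3] / [6] / [7] / [8];  Q = [1] / [2] / [3] / [4] / [5]
  Insert 4 (step 6): P = [1, 4] / [3] / [6] / [7] / [8];  Q = [1, 6] / [2] / [3] / [4] / [5]
  Insert 5 (step 7): P = [1, 4, 5] / [3] / [6] / [7] / [8];  Q = [1, 6, 7] / [2] / [3] / [4] / [5]
  Insert 2 (step 8): P = [1, 2, 5] / [3, 4] / [6] / [7] / [8];  Q = [1, 6, 7] / [2, 8] / [3] / [4] / [5]
Final shape: (3, 2, 1, 1, 1).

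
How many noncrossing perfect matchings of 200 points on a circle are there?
C_100 = 896519947090131496687170070074100632420837521538745909320

These noncrossing handshakes are counted by the Catalan number C_n = (1/(n + 1)) · C(2n, n). For n = 100: C_100 = (1/101) · C(200, 100) = 90548514656103281165404177077484163874504589675413336841320/101 = 896519947090131496687170070074100632420837521538745909320.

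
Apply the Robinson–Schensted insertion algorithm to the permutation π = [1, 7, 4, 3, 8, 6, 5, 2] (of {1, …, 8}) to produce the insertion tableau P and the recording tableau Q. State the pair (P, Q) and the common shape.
P = [1, 2, 5] / [3, 6] / [4, 8] / [7];  Q = [1, 2, 5] / [3, 6] / [4, 7] / [8];  common shape = (3, 2, 2, 1)

Row-insert the values π_1, π_2, … into P one at a time, bumping the leftmost entry strictly greater than the inserted value down to the next row. The recording tableau Q records, in position (i, j), the step at which that cell was added to P.
  Insert 1 (step 1): P = [1];  Q = [1]
  Insert 7 (step 2): P = [1, 7];  Q = [1, 2]
  Insert 4 (step 3): P = [1, 4] / [7];  Q = [1, 2] / [3]
  Insert 3 (step 4): P = [1, 3] / [4] / [7];  Q = [1, 2] / [3] / [4]
  Insert 8 (step 5): P = [1, 3, 8] / [4] / [7];  Q = [1, 2, 5] / [3] / [4]
  Insert 6 (step 6): P = [1, 3, 6] / [4, 8] / [7];  Q = [1, 2, 5] / [3, 6] / [4]
  Insert 5 (step 7): P = [1, 3, 5] / [4, 6] / [7, 8];  Q = [1, 2, 5] / [3, 6] / [4, 7]
  Insert 2 (step 8): P = [1, 2, 5] / [3, 6] / [4, 8] / [7];  Q = [1, 2, 5] / [3, 6] / [4, 7] / [8]
Final shape: (3, 2, 2, 1).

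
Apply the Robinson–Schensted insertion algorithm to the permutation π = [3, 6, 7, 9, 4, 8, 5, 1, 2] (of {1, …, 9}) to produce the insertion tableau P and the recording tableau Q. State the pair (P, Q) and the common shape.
P = [1, 2, 5, 8] / [3, 4] / [6, 7] / [9];  Q = [1, 2, 3, 4] / [5, 6] / [7, 9] / [8];  common shape = (4, 2, 2, 1)

Row-insert the values π_1, π_2, … into P one at a time, bumping the leftmost entry strictly greater than the inserted value down to the next row. The recording tableau Q records, in position (i, j), the step at which that cell was added to P.
  Insert 3 (step 1): P = [3];  Q = [1]
  Insert 6 (step 2): P = [3, 6];  Q = [1, 2]
  Insert 7 (step 3): P = [3, 6, 7];  Q = [1, 2, 3]
  Insert 9 (step 4): P = [3, 6, 7, 9];  Q = [1, 2, 3, 4]
  Insert 4 (step 5): P = [3, 4, 7, 9] / [6];  Q = [1, 2, 3, 4] / [5]
  Insert 8 (step 6): P = [3, 4, 7, 8] / [6, 9];  Q = [1, 2, 3, 4] / [5, 6]
  Insert 5 (step 7): P = [3, 4, 5, 8] / [6, 7] / [9];  Q = [1, 2, 3, 4] / [5, 6] / [7]
  Insert 1 (step 8): P = [1, 4, 5, 8] / [3, 7] / [6] / [9];  Q = [1, 2, 3, 4] / [5, 6] / [7] / [8]
  Insert 2 (step 9): P = [1, 2, 5, 8] / [3, 4] / [6, 7] / [9];  Q = [1, 2, 3, 4] / [5, 6] / [7, 9] / [8]
Final shape: (4, 2, 2, 1).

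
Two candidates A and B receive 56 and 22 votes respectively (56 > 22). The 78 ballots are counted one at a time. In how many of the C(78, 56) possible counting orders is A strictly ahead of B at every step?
Strict-lead orderings = 6176744369371087060

Total orderings of the 78 votes with 56 for A: C(78, 56) = 14170178259145435020. By the Bertrand ballot formula (Cycle Lemma / reflection principle), the number of orderings in which A is strictly ahead of B throughout is (p − q)/(p + q) · C(p + q, p) = (56 − 22)/(56 + 22) · 14170178259145435020 = 6176744369371087060.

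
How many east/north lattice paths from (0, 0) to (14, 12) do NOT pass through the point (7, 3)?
Number of paths = 8284900

Total paths from (0, 0) to (14, 12): C(26, 14) = 9657700. Paths through (7, 3): (paths (0, 0) → (7, 3)) × (paths (7, 3) → (14, 12)) = C(10, 7) · C(16, 7) = 120 · 11440 = 1372800. Avoidance count = 9657700 − 1372800 = 8284900.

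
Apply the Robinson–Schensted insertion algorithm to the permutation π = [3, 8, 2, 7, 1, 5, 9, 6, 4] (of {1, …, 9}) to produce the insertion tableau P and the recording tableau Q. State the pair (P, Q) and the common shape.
P = [1, 4, 6] / [2, 5, 9] / [3, 7] / [8];  Q = [1, 2, 7] / [3, 4, 8] / [5, 6] / [9];  common shape = (3, 3, 2, 1)

Row-insert the values π_1, π_2, … into P one at a time, bumping the leftmost entry strictly greater than the inserted value down to the next row. The recording tableau Q records, in position (i, j), the step at which that cell was added to P.
  Insert 3 (step 1): P = [3];  Q = [1]
  Insert 8 (step 2): P = [3, 8];  Q = [1, 2]
  Insert 2 (step 3): P = [2, 8] / [3];  Q = [1, 2] / [3]
  Insert 7 (step 4): P = [2, 7] / [3, 8];  Q = [1, 2] / [3, 4]
  Insert 1 (step 5): P = [1, 7] / [2, 8] / [3];  Q = [1, 2] / [3, 4] / [5]
  Insert 5 (step 6): P = [1, 5] / [2, 7] / [3, 8];  Q = [1, 2] / [3, 4] / [5, 6]
  Insert 9 (step 7): P = [1, 5, 9] / [2, 7] / [3, 8];  Q = [1, 2, 7] / [3, 4] / [5, 6]
  Insert 6 (step 8): P = [1, 5, 6] / [2, 7, 9] / [3, 8];  Q = [1, 2, 7] / [3, 4, 8] / [5, 6]
  Insert 4 (step 9): P = [1, 4, 6] / [2, 5, 9] / [3, 7] / [8];  Q = [1, 2, 7] / [3, 4, 8] / [5, 6] / [9]
Final shape: (3, 3, 2, 1).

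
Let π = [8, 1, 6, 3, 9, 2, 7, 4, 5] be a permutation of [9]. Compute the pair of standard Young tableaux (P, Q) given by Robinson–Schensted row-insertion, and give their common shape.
P = [1, 2, 4, 5] / [3, 7] / [6, 9] / [8];  Q = [1, 3, 5, 9] / [2, 7] / [4, 8] / [6];  common shape = (4, 2, 2, 1)

Row-insert the values π_1, π_2, … into P one at a time, bumping the leftmost entry strictly greater than the inserted value down to the next row. The recording tableau Q records, in position (i, j), the step at which that cell was added to P.
  Insert 8 (step 1): P = [8];  Q = [1]
  Insert 1 (step 2): P = [1] / [8];  Q = [1] / [2]
  Insert 6 (step 3): P = [1, 6] / [8];  Q = [1, 3] / [2]
  Insert 3 (step 4): P = [1, 3] / [6] / [8];  Q = [1, 3] / [2] / [4]
  Insert 9 (step 5): P = [1, 3, 9] / [6] / [8];  Q = [1, 3, 5] / [2] / [4]
  Insert 2 (step 6): P = [1, 2, 9] / [3] / [6] / [8];  Q = [1, 3, 5] / [2] / [4] / [6]
  Insert 7 (step 7): P = [1, 2, 7] / [3, 9] / [6] / [8];  Q = [1, 3, 5] / [2, 7] / [4] / [6]
  Insert 4 (step 8): P = [1, 2, 4] / [3, 7] / [6, 9] / [8];  Q = [1, 3, 5] / [2, 7] / [4, 8] / [6]
  Insert 5 (step 9): P = [1, 2, 4, 5] / [3, 7] / [6, 9] / [8];  Q = [1, 3, 5, 9] / [2, 7] / [4, 8] / [6]
Final shape: (4, 2, 2, 1).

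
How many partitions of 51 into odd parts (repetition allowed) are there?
p_odd(51) = 4097

Enumerate partitions using only odd parts via the recurrence o(n, m) = o(n, m−2) + o(n−m, m) over odd m, starting from the largest odd part ≤ n. This gives p_odd(51) = 4097. (Euler's theorem: equals the count of distinct-part partitions.)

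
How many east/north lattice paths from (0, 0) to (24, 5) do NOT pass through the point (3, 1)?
Number of paths = 68155

Total paths from (0, 0) to (24, 5): C(29, 24) = 118755. Paths through (3, 1): (paths (0, 0) → (3, 1)) × (paths (3, 1) → (24, 5)) = C(4, 3) · C(25, 21) = 4 · 12650 = 50600. Avoidance count = 118755 − 50600 = 68155.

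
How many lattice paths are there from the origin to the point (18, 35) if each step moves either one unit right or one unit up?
Number of paths = 64617565719070

A monotone lattice path from (0, 0) to (18, 35) consists of 18 east steps and 35 north steps in some order, so it is determined by which 18 of the 53 steps are east. The count is C(53, 18) = 64617565719070.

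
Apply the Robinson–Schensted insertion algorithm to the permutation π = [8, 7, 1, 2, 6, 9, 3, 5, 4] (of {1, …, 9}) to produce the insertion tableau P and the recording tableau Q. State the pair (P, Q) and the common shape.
P = [1, 2, 3, 4] / [5, 9] / [6] / [7] / [8];  Q = [1, 4, 5, 6] / [2, 8] / [3] / [7] / [9];  common shape = (4, 2, 1, 1, 1)

Row-insert the values π_1, π_2, … into P one at a time, bumping the leftmost entry strictly greater than the inserted value down to the next row. The recording tableau Q records, in position (i, j), the step at which that cell was added to P.
  Insert 8 (step 1): P = [8];  Q = [1]
  Insert 7 (step 2): P = [7] / [8];  Q = [1] / [2]
  Insert 1 (step 3): P = [1] / [7] / [8];  Q = [1] / [2] / [3]
  Insert 2 (step 4): P = [1, 2] / [7] / [8];  Q = [1, 4] / [2] / [3]
  Insert 6 (step 5): P = [1, 2, 6] / [7] / [8];  Q = [1, 4, 5] / [2] / [3]
  Insert 9 (step 6): P = [1, 2, 6, 9] / [7] / [8];  Q = [1, 4, 5, 6] / [2] / [3]
  Insert 3 (step 7): P = [1, 2, 3, 9] / [6] / [7] / [8];  Q = [1, 4, 5, 6] / [2] / [3] / [7]
  Insert 5 (step 8): P = [1, 2, 3, 5] / [6, 9] / [7] / [8];  Q = [1, 4, 5, 6] / [2, 8] / [3] / [7]
  Insert 4 (step 9): P = [1, 2, 3, 4] / [5, 9] / [6] / [7] / [8];  Q = [1, 4, 5, 6] / [2, 8] / [3] / [7] / [9]
Final shape: (4, 2, 1, 1, 1).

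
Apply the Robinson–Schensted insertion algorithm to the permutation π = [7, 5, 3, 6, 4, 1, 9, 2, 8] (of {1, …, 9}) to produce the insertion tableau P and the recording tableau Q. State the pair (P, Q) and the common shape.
P = [1, 2, 8] / [3, 4, 9] / [5, 6] / [7];  Q = [1, 4, 7] / [2, 5, 9] / [3, 8] / [6];  common shape = (3, 3, 2, 1)

Row-insert the values π_1, π_2, … into P one at a time, bumping the leftmost entry strictly greater than the inserted value down to the next row. The recording tableau Q records, in position (i, j), the step at which that cell was added to P.
  Insert 7 (step 1): P = [7];  Q = [1]
  Insert 5 (step 2): P = [5] / [7];  Q = [1] / [2]
  Insert 3 (step 3): P = [3] / [5] / [7];  Q = [1] / [2] / [3]
  Insert 6 (step 4): P = [3, 6] / [5] / [7];  Q = [1, 4] / [2] / [3]
  Insert 4 (step 5): P = [3, 4] / [5, 6] / [7];  Q = [1, 4] / [2, 5] / [3]
  Insert 1 (step 6): P = [1, 4] / [3, 6] / [5] / [7];  Q = [1, 4] / [2, 5] / [3] / [6]
  Insert 9 (step 7): P = [1, 4, 9] / [3, 6] / [5] / [7];  Q = [1, 4, 7] / [2, 5] / [3] / [6]
  Insert 2 (step 8): P = [1, 2, 9] / [3, 4] / [5, 6] / [7];  Q = [1, 4, 7] / [2, 5] / [3, 8] / [6]
  Insert 8 (step 9): P = [1, 2, 8] / [3, 4, 9] / [5, 6] / [7];  Q = [1, 4, 7] / [2, 5, 9] / [3, 8] / [6]
Final shape: (3, 3, 2, 1).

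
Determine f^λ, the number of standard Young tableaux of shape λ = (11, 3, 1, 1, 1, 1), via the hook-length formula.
# SYT of shape (11, 3, 1, 1, 1, 1) = 268515

Hook-length formula: f^λ = n! / Π hook(c), product over all cells c of the Young diagram. For λ = (11, 3, 1, 1, 1, 1), n = 18 boxes. Hook lengths by row (left-to-right, top-to-bottom): [16, 11, 10, 8, 7, 6, 5, 4, 3, 2, 1]; [7, 2, 1]; [4]; [3]; [2]; [1]. Product of hooks = 23843635200. So f^λ = 18! / 23843635200 = 6402373705728000 / 23843635200 = 268515.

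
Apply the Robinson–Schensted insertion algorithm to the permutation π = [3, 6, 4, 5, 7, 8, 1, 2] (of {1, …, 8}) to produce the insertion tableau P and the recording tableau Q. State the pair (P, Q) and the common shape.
P = [1, 2, 5, 7, 8] / [3, 4] / [6];  Q = [1, 2, 4, 5, 6] / [3, 8] / [7];  common shape = (5, 2, 1)

Row-insert the values π_1, π_2, … into P one at a time, bumping the leftmost entry strictly greater than the inserted value down to the next row. The recording tableau Q records, in position (i, j), the step at which that cell was added to P.
  Insert 3 (step 1): P = [3];  Q = [1]
  Insert 6 (step 2): P = [3, 6];  Q = [1, 2]
  Insert 4 (step 3): P = [3, 4] / [6];  Q = [1, 2] / [3]
  Insert 5 (step 4): P = [3, 4, 5] / [6];  Q = [1, 2, 4] / [3]
  Insert 7 (step 5): P = [3, 4, 5, 7] / [6];  Q = [1, 2, 4, 5] / [3]
  Insert 8 (step 6): P = [3, 4, 5, 7, 8] / [6];  Q = [1, 2, 4, 5, 6] / [3]
  Insert 1 (step 7): P = [1, 4, 5, 7, 8] / [3] / [6];  Q = [1, 2, 4, 5, 6] / [3] / [7]
  Insert 2 (step 8): P = [1, 2, 5, 7, 8] / [3, 4] / [6];  Q = [1, 2, 4, 5, 6] / [3, 8] / [7]
Final shape: (5, 2, 1).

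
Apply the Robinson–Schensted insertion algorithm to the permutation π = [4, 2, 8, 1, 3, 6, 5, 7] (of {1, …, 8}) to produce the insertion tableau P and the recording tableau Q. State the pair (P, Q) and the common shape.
P = [1, 3, 5, 7] / [2, 6] / [4, 8];  Q = [1, 3, 6, 8] / [2, 5] / [4, 7];  common shape = (4, 2, 2)

Row-insert the values π_1, π_2, … into P one at a time, bumping the leftmost entry strictly greater than the inserted value down to the next row. The recording tableau Q records, in position (i, j), the step at which that cell was added to P.
  Insert 4 (step 1): P = [4];  Q = [1]
  Insert 2 (step 2): P = [2] / [4];  Q = [1] / [2]
  Insert 8 (step 3): P = [2, 8] / [4];  Q = [1, 3] / [2]
  Insert 1 (step 4): P = [1, 8] / [2] / [4];  Q = [1, 3] / [2] / [4]
  Insert 3 (step 5): P = [1, 3] / [2, 8] / [4];  Q = [1, 3] / [2, 5] / [4]
  Insert 6 (step 6): P = [1, 3, 6] / [2, 8] / [4];  Q = [1, 3, 6] / [2, 5] / [4]
  Insert 5 (step 7): P = [1, 3, 5] / [2, 6] / [4, 8];  Q = [1, 3, 6] / [2, 5] / [4, 7]
  Insert 7 (step 8): P = [1, 3, 5, 7] / [2, 6] / [4, 8];  Q = [1, 3, 6, 8] / [2, 5] / [4, 7]
Final shape: (4, 2, 2).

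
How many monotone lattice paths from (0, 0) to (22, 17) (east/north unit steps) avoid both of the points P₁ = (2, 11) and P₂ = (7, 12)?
Number of paths = 50229200190

Inclusion–exclusion. Total paths: C(39, 22) = 51021117810. Through P₁: C(13, 2)·C(26, 20) = 17957940. Through P₂: C(19, 7)·C(20, 15) = 781215552. Since P₁ is strictly southwest of P₂, a monotone path through both must visit P₁ then P₂; paths through both = C(13, 2)·C(6, 5)·C(20, 15) = 7255872. Avoid both = 51021117810 − 17957940 − 781215552 + 7255872 = 50229200190.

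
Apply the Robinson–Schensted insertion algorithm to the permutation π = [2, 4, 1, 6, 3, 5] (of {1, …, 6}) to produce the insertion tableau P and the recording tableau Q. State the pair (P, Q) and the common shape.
P = [1, 3, 5] / [2, 4, 6];  Q = [1, 2, 4] / [3, 5, 6];  common shape = (3, 3)

Row-insert the values π_1, π_2, … into P one at a time, bumping the leftmost entry strictly greater than the inserted value down to the next row. The recording tableau Q records, in position (i, j), the step at which that cell was added to P.
  Insert 2 (step 1): P = [2];  Q = [1]
  Insert 4 (step 2): P = [2, 4];  Q = [1, 2]
  Insert 1 (step 3): P = [1, 4] / [2];  Q = [1, 2] / [3]
  Insert 6 (step 4): P = [1, 4, 6] / [2];  Q = [1, 2, 4] / [3]
  Insert 3 (step 5): P = [1, 3, 6] / [2, 4];  Q = [1, 2, 4] / [3, 5]
  Insert 5 (step 6): P = [1, 3, 5] / [2, 4, 6];  Q = [1, 2, 4] / [3, 5, 6]
Final shape: (3, 3).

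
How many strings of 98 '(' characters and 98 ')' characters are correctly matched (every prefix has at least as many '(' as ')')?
C_98 = 57743358069601357782187700608042856334020731624756611000

These balanced parentheses are counted by the Catalan number C_n = (1/(n + 1)) · C(2n, n). For n = 98: C_98 = (1/99) · C(196, 98) = 5716592448890534420436582360196242777068052430850904489000/99 = 57743358069601357782187700608042856334020731624756611000.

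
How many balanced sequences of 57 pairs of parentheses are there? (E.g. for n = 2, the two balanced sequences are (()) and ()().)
C_57 = 26700952856774851904245220912664

These balanced parentheses are counted by the Catalan number C_n = (1/(n + 1)) · C(2n, n). For n = 57: C_57 = (1/58) · C(114, 57) = 1548655265692941410446222812934512/58 = 26700952856774851904245220912664.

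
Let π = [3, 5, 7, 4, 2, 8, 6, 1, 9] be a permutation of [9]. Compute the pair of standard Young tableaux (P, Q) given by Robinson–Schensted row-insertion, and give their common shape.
P = [1, 4, 6, 8, 9] / [2, 7] / [3] / [5];  Q = [1, 2, 3, 6, 9] / [4, 7] / [5] / [8];  common shape = (5, 2, 1, 1)

Row-insert the values π_1, π_2, … into P one at a time, bumping the leftmost entry strictly greater than the inserted value down to the next row. The recording tableau Q records, in position (i, j), the step at which that cell was added to P.
  Insert 3 (step 1): P = [3];  Q = [1]
  Insert 5 (step 2): P = [3, 5];  Q = [1, 2]
  Insert 7 (step 3): P = [3, 5, 7];  Q = [1, 2, 3]
  Insert 4 (step 4): P = [3, 4, 7] / [5];  Q = [1, 2, 3] / [4]
  Insert 2 (step 5): P = [2, 4, 7] / [3] / [5];  Q = [1, 2, 3] / [4] / [5]
  Insert 8 (step 6): P = [2, 4, 7, 8] / [3] / [5];  Q = [1, 2, 3, 6] / [4] / [5]
  Insert 6 (step 7): P = [2, 4, 6, 8] / [3, 7] / [5];  Q = [1, 2, 3, 6] / [4, 7] / [5]
  Insert 1 (step 8): P = [1, 4, 6, 8] / [2, 7] / [3] / [5];  Q = [1, 2, 3, 6] / [4, 7] / [5] / [8]
  Insert 9 (step 9): P = [1, 4, 6, 8, 9] / [2, 7] / [3] / [5];  Q = [1, 2, 3, 6, 9] / [4, 7] / [5] / [8]
Final shape: (5, 2, 1, 1).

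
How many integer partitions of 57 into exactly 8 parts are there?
p(57, 8 parts) = 27493

Partitions of n into exactly k parts are in bijection with partitions of n − k into at most k parts (subtract 1 from each part). So p(57, exactly 8) = p(49, parts ≤ 8). Computing via the recurrence p(m, j) = p(m, j−1) + p(m−j, j) gives 27493.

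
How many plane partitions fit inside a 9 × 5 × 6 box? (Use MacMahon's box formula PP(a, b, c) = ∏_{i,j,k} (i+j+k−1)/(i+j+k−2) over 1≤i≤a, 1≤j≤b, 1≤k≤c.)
PP(9, 5, 6) = 72261531710368

Evaluate the triple product over i = 1..9, j = 1..5, k = 1..6. The factors are (2/1) · (3/2) · (4/3) · (5/4) · (6/5) · (7/6) · (3/2) · (4/3) · … (270 factors total). The numerators and denominators telescope so the product is an integer; carrying out the multiplication exactly gives PP(9, 5, 6) = 72261531710368.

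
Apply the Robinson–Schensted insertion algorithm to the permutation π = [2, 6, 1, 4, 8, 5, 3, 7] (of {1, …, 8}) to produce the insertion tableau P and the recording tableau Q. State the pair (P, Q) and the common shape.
P = [1, 3, 5, 7] / [2, 4, 8] / [6];  Q = [1, 2, 5, 8] / [3, 4, 6] / [7];  common shape = (4, 3, 1)

Row-insert the values π_1, π_2, … into P one at a time, bumping the leftmost entry strictly greater than the inserted value down to the next row. The recording tableau Q records, in position (i, j), the step at which that cell was added to P.
  Insert 2 (step 1): P = [2];  Q = [1]
  Insert 6 (step 2): P = [2, 6];  Q = [1, 2]
  Insert 1 (step 3): P = [1, 6] / [2];  Q = [1, 2] / [3]
  Insert 4 (step 4): P = [1, 4] / [2, 6];  Q = [1, 2] / [3, 4]
  Insert 8 (step 5): P = [1, 4, 8] / [2, 6];  Q = [1, 2, 5] / [3, 4]
  Insert 5 (step 6): P = [1, 4, 5] / [2, 6, 8];  Q = [1, 2, 5] / [3, 4, 6]
  Insert 3 (step 7): P = [1, 3, 5] / [2, 4, 8] / [6];  Q = [1, 2, 5] / [3, 4, 6] / [7]
  Insert 7 (step 8): P = [1, 3, 5, 7] / [2, 4, 8] / [6];  Q = [1, 2, 5, 8] / [3, 4, 6] / [7]
Final shape: (4, 3, 1).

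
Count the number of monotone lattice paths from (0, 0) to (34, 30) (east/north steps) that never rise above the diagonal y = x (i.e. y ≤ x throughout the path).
Number of paths = 231469715790049632

By the reflection principle (André's argument), the number of monotone paths to (34, 30) with n ≤ m that never go above y = x is C(64, 34) − C(64, 35) = 1620288010530347424 − 1388818294740297792 = 231469715790049632.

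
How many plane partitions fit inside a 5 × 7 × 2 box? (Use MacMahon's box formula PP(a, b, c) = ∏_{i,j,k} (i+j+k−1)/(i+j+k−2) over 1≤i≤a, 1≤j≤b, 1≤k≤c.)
PP(5, 7, 2) = 169884

Evaluate the triple product over i = 1..5, j = 1..7, k = 1..2. The factors are (2/1) · (3/2) · (3/2) · (4/3) · (4/3) · (5/4) · (5/4) · (6/5) · … (70 factors total). The numerators and denominators telescope so the product is an integer; carrying out the multiplication exactly gives PP(5, 7, 2) = 169884.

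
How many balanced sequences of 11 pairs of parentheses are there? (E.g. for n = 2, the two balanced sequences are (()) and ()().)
C_11 = 58786

These balanced parentheses are counted by the Catalan number C_n = (1/(n + 1)) · C(2n, n). For n = 11: C_11 = (1/12) · C(22, 11) = 705432/12 = 58786.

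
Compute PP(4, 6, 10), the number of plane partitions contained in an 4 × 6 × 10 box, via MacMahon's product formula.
PP(4, 6, 10) = 3031952379456

Evaluate the triple product over i = 1..4, j = 1..6, k = 1..10. The factors are (2/1) · (3/2) · (4/3) · (5/4) · (6/5) · (7/6) · (8/7) · (9/8) · … (240 factors total). The numerators and denominators telescope so the product is an integer; carrying out the multiplication exactly gives PP(4, 6, 10) = 3031952379456.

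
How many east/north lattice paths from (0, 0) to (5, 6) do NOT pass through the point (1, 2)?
Number of paths = 252

Total paths from (0, 0) to (5, 6): C(11, 5) = 462. Paths through (1, 2): (paths (0, 0) → (1, 2)) × (paths (1, 2) → (5, 6)) = C(3, 1) · C(8, 4) = 3 · 70 = 210. Avoidance count = 462 − 210 = 252.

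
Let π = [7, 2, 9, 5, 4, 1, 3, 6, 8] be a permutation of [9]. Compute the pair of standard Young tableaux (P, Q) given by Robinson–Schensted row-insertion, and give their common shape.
P = [1, 3, 6, 8] / [2, 4] / [5, 9] / [7];  Q = [1, 3, 8, 9] / [2, 4] / [5, 7] / [6];  common shape = (4, 2, 2, 1)

Row-insert the values π_1, π_2, … into P one at a time, bumping the leftmost entry strictly greater than the inserted value down to the next row. The recording tableau Q records, in position (i, j), the step at which that cell was added to P.
  Insert 7 (step 1): P = [7];  Q = [1]
  Insert 2 (step 2): P = [2] / [7];  Q = [1] / [2]
  Insert 9 (step 3): P = [2, 9] / [7];  Q = [1, 3] / [2]
  Insert 5 (step 4): P = [2, 5] / [7, 9];  Q = [1, 3] / [2, 4]
  Insert 4 (step 5): P = [2, 4] / [5, 9] / [7];  Q = [1, 3] / [2, 4] / [5]
  Insert 1 (step 6): P = [1, 4] / [2, 9] / [5] / [7];  Q = [1, 3] / [2, 4] / [5] / [6]
  Insert 3 (step 7): P = [1, 3] / [2, 4] / [5, 9] / [7];  Q = [1, 3] / [2, 4] / [5, 7] / [6]
  Insert 6 (step 8): P = [1, 3, 6] / [2, 4] / [5, 9] / [7];  Q = [1, 3, 8] / [2, 4] / [5, 7] / [6]
  Insert 8 (step 9): P = [1, 3, 6, 8] / [2, 4] / [5, 9] / [7];  Q = [1, 3, 8, 9] / [2, 4] / [5, 7] / [6]
Final shape: (4, 2, 2, 1).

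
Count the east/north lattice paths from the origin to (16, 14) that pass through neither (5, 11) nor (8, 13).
Number of paths = 142394433

Inclusion–exclusion. Total paths: C(30, 16) = 145422675. Through P₁: C(16, 5)·C(14, 11) = 1589952. Through P₂: C(21, 8)·C(9, 8) = 1831410. Since P₁ is strictly southwest of P₂, a monotone path through both must visit P₁ then P₂; paths through both = C(16, 5)·C(5, 3)·C(9, 8) = 393120. Avoid both = 145422675 − 1589952 − 1831410 + 393120 = 142394433.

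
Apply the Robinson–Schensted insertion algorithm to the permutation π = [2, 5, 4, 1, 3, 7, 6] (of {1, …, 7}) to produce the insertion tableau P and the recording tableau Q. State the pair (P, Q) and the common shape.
P = [1, 3, 6] / [2, 4, 7] / [5];  Q = [1, 2, 6] / [3, 5, 7] / [4];  common shape = (3, 3, 1)

Row-insert the values π_1, π_2, … into P one at a time, bumping the leftmost entry strictly greater than the inserted value down to the next row. The recording tableau Q records, in position (i, j), the step at which that cell was added to P.
  Insert 2 (step 1): P = [2];  Q = [1]
  Insert 5 (step 2): P = [2, 5];  Q = [1, 2]
  Insert 4 (step 3): P = [2, 4] / [5];  Q = [1, 2] / [3]
  Insert 1 (step 4): P = [1, 4] / [2] / [5];  Q = [1, 2] / [3] / [4]
  Insert 3 (step 5): P = [1, 3] / [2, 4] / [5];  Q = [1, 2] / [3, 5] / [4]
  Insert 7 (step 6): P = [1, 3, 7] / [2, 4] / [5];  Q = [1, 2, 6] / [3, 5] / [4]
  Insert 6 (step 7): P = [1, 3, 6] / [2, 4, 7] / [5];  Q = [1, 2, 6] / [3, 5, 7] / [4]
Final shape: (3, 3, 1).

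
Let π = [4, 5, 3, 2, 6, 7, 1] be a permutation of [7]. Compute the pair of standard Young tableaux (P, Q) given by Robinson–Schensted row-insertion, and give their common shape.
P = [1, 5, 6, 7] / [2] / [3] / [4];  Q = [1, 2, 5, 6] / [3] / [4] / [7];  common shape = (4, 1, 1, 1)

Row-insert the values π_1, π_2, … into P one at a time, bumping the leftmost entry strictly greater than the inserted value down to the next row. The recording tableau Q records, in position (i, j), the step at which that cell was added to P.
  Insert 4 (step 1): P = [4];  Q = [1]
  Insert 5 (step 2): P = [4, 5];  Q = [1, 2]
  Insert 3 (step 3): P = [3, 5] / [4];  Q = [1, 2] / [3]
  Insert 2 (step 4): P = [2, 5] / [3] / [4];  Q = [1, 2] / [3] / [4]
  Insert 6 (step 5): P = [2, 5, 6] / [3] / [4];  Q = [1, 2, 5] / [3] / [4]
  Insert 7 (step 6): P = [2, 5, 6, 7] / [3] / [4];  Q = [1, 2, 5, 6] / [3] / [4]
  Insert 1 (step 7): P = [1, 5, 6, 7] / [2] / [3] / [4];  Q = [1, 2, 5, 6] / [3] / [4] / [7]
Final shape: (4, 1, 1, 1).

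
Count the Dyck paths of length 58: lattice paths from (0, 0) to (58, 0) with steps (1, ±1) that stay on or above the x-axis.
C_29 = 1002242216651368

These Dyck paths are counted by the Catalan number C_n = (1/(n + 1)) · C(2n, n). For n = 29: C_29 = (1/30) · C(58, 29) = 30067266499541040/30 = 1002242216651368.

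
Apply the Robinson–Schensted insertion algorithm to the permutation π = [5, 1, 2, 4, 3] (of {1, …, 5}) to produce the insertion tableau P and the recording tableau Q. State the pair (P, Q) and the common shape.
P = [1, 2, 3] / [4] / [5];  Q = [1, 3, 4] / [2] / [5];  common shape = (3, 1, 1)

Row-insert the values π_1, π_2, … into P one at a time, bumping the leftmost entry strictly greater than the inserted value down to the next row. The recording tableau Q records, in position (i, j), the step at which that cell was added to P.
  Insert 5 (step 1): P = [5];  Q = [1]
  Insert 1 (step 2): P = [1] / [5];  Q = [1] / [2]
  Insert 2 (step 3): P = [1, 2] / [5];  Q = [1, 3] / [2]
  Insert 4 (step 4): P = [1, 2, 4] / [5];  Q = [1, 3, 4] / [2]
  Insert 3 (step 5): P = [1, 2, 3] / [4] / [5];  Q = [1, 3, 4] / [2] / [5]
Final shape: (3, 1, 1).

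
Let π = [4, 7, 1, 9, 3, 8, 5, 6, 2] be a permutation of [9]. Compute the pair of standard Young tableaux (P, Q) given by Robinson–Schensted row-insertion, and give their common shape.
P = [1, 2, 5, 6] / [3, 7, 8] / [4] / [9];  Q = [1, 2, 4, 8] / [3, 5, 6] / [7] / [9];  common shape = (4, 3, 1, 1)

Row-insert the values π_1, π_2, … into P one at a time, bumping the leftmost entry strictly greater than the inserted value down to the next row. The recording tableau Q records, in position (i, j), the step at which that cell was added to P.
  Insert 4 (step 1): P = [4];  Q = [1]
  Insert 7 (step 2): P = [4, 7];  Q = [1, 2]
  Insert 1 (step 3): P = [1, 7] / [4];  Q = [1, 2] / [3]
  Insert 9 (step 4): P = [1, 7, 9] / [4];  Q = [1, 2, 4] / [3]
  Insert 3 (step 5): P = [1, 3, 9] / [4, 7];  Q = [1, 2, 4] / [3, 5]
  Insert 8 (step 6): P = [1, 3, 8] / [4, 7, 9];  Q = [1, 2, 4] / [3, 5, 6]
  Insert 5 (step 7): P = [1, 3, 5] / [4, 7, 8] / [9];  Q = [1, 2, 4] / [3, 5, 6] / [7]
  Insert 6 (step 8): P = [1, 3, 5, 6] / [4, 7, 8] / [9];  Q = [1, 2, 4, 8] / [3, 5, 6] / [7]
  Insert 2 (step 9): P = [1, 2, 5, 6] / [3, 7, 8] / [4] / [9];  Q = [1, 2, 4, 8] / [3, 5, 6] / [7] / [9]
Final shape: (4, 3, 1, 1).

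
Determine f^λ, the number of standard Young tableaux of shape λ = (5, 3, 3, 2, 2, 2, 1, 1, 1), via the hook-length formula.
# SYT of shape (5, 3, 3, 2, 2, 2, 1, 1, 1) = 50935808

Hook-length formula: f^λ = n! / Π hook(c), product over all cells c of the Young diagram. For λ = (5, 3, 3, 2, 2, 2, 1, 1, 1), n = 20 boxes. Hook lengths by row (left-to-right, top-to-bottom): [13, 9, 5, 2, 1]; [10, 6, 2]; [9, 5, 1]; [7, 3]; [6, 2]; [5, 1]; [3]; [2]; [1]. Product of hooks = 47764080000. So f^λ = 20! / 47764080000 = 2432902008176640000 / 47764080000 = 50935808.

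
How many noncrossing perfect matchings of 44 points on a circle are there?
C_22 = 91482563640

These noncrossing handshakes are counted by the Catalan number C_n = (1/(n + 1)) · C(2n, n). For n = 22: C_22 = (1/23) · C(44, 22) = 2104098963720/23 = 91482563640.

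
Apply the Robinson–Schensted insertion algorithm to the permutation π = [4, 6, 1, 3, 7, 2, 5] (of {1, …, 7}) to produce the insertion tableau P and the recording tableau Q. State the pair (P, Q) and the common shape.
P = [1, 2, 5] / [3, 6, 7] / [4];  Q = [1, 2, 5] / [3, 4, 7] / [6];  common shape = (3, 3, 1)

Row-insert the values π_1, π_2, … into P one at a time, bumping the leftmost entry strictly greater than the inserted value down to the next row. The recording tableau Q records, in position (i, j), the step at which that cell was added to P.
  Insert 4 (step 1): P = [4];  Q = [1]
  Insert 6 (step 2): P = [4, 6];  Q = [1, 2]
  Insert 1 (step 3): P = [1, 6] / [4];  Q = [1, 2] / [3]
  Insert 3 (step 4): P = [1, 3] / [4, 6];  Q = [1, 2] / [3, 4]
  Insert 7 (step 5): P = [1, 3, 7] / [4, 6];  Q = [1, 2, 5] / [3, 4]
  Insert 2 (step 6): P = [1, 2, 7] / [3, 6] / [4];  Q = [1, 2, 5] / [3, 4] / [6]
  Insert 5 (step 7): P = [1, 2, 5] / [3, 6, 7] / [4];  Q = [1, 2, 5] / [3, 4, 7] / [6]
Final shape: (3, 3, 1).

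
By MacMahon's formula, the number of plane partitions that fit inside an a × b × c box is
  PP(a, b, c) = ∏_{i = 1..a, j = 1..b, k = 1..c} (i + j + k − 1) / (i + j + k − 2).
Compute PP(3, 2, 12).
PP(3, 2, 12) = 63700

Evaluate the triple product over i = 1..3, j = 1..2, k = 1..12. The factors are (2/1) · (3/2) · (4/3) · (5/4) · (6/5) · (7/6) · (8/7) · (9/8) · … (72 factors total). The numerators and denominators telescope so the product is an integer; carrying out the multiplication exactly gives PP(3, 2, 12) = 63700.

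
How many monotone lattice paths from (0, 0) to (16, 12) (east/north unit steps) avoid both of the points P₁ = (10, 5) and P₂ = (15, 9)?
Number of paths = 21552103

Inclusion–exclusion. Total paths: C(28, 16) = 30421755. Through P₁: C(15, 10)·C(13, 6) = 5153148. Through P₂: C(24, 15)·C(4, 1) = 5230016. Since P₁ is strictly southwest of P₂, a monotone path through both must visit P₁ then P₂; paths through both = C(15, 10)·C(9, 5)·C(4, 1) = 1513512. Avoid both = 30421755 − 5153148 − 5230016 + 1513512 = 21552103.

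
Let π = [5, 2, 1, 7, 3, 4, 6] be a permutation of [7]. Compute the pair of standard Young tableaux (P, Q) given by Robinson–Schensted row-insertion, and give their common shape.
P = [1, 3, 4, 6] / [2, 7] / [5];  Q = [1, 4, 6, 7] / [2, 5] / [3];  common shape = (4, 2, 1)

Row-insert the values π_1, π_2, … into P one at a time, bumping the leftmost entry strictly greater than the inserted value down to the next row. The recording tableau Q records, in position (i, j), the step at which that cell was added to P.
  Insert 5 (step 1): P = [5];  Q = [1]
  Insert 2 (step 2): P = [2] / [5];  Q = [1] / [2]
  Insert 1 (step 3): P = [1] / [2] / [5];  Q = [1] / [2] / [3]
  Insert 7 (step 4): P = [1, 7] / [2] / [5];  Q = [1, 4] / [2] / [3]
  Insert 3 (step 5): P = [1, 3] / [2, 7] / [5];  Q = [1, 4] / [2, 5] / [3]
  Insert 4 (step 6): P = [1, 3, 4] / [2, 7] / [5];  Q = [1, 4, 6] / [2, 5] / [3]
  Insert 6 (step 7): P = [1, 3, 4, 6] / [2, 7] / [5];  Q = [1, 4, 6, 7] / [2, 5] / [3]
Final shape: (4, 2, 1).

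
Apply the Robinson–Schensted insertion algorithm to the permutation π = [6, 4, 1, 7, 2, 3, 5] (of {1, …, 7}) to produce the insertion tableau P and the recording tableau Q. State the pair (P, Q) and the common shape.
P = [1, 2, 3, 5] / [4, 7] / [6];  Q = [1, 4, 6, 7] / [2, 5] / [3];  common shape = (4, 2, 1)

Row-insert the values π_1, π_2, … into P one at a time, bumping the leftmost entry strictly greater than the inserted value down to the next row. The recording tableau Q records, in position (i, j), the step at which that cell was added to P.
  Insert 6 (step 1): P = [6];  Q = [1]
  Insert 4 (step 2): P = [4] / [6];  Q = [1] / [2]
  Insert 1 (step 3): P = [1] / [4] / [6];  Q = [1] / [2] / [3]
  Insert 7 (step 4): P = [1, 7] / [4] / [6];  Q = [1, 4] / [2] / [3]
  Insert 2 (step 5): P = [1, 2] / [4, 7] / [6];  Q = [1, 4] / [2, 5] / [3]
  Insert 3 (step 6): P = [1, 2, 3] / [4, 7] / [6];  Q = [1, 4, 6] / [2, 5] / [3]
  Insert 5 (step 7): P = [1, 2, 3, 5] / [4, 7] / [6];  Q = [1, 4, 6, 7] / [2, 5] / [3]
Final shape: (4, 2, 1).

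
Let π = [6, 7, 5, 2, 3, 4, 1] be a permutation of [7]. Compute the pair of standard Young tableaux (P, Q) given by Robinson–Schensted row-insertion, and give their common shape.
P = [1, 3, 4] / [2, 7] / [5] / [6];  Q = [1, 2, 6] / [3, 5] / [4] / [7];  common shape = (3, 2, 1, 1)

Row-insert the values π_1, π_2, … into P one at a time, bumping the leftmost entry strictly greater than the inserted value down to the next row. The recording tableau Q records, in position (i, j), the step at which that cell was added to P.
  Insert 6 (step 1): P = [6];  Q = [1]
  Insert 7 (step 2): P = [6, 7];  Q = [1, 2]
  Insert 5 (step 3): P = [5, 7] / [6];  Q = [1, 2] / [3]
  Insert 2 (step 4): P = [2, 7] / [5] / [6];  Q = [1, 2] / [3] / [4]
  Insert 3 (step 5): P = [2, 3] / [5, 7] / [6];  Q = [1, 2] / [3, 5] / [4]
  Insert 4 (step 6): P = [2, 3, 4] / [5, 7] / [6];  Q = [1, 2, 6] / [3, 5] / [4]
  Insert 1 (step 7): P = [1, 3, 4] / [2, 7] / [5] / [6];  Q = [1, 2, 6] / [3, 5] / [4] / [7]
Final shape: (3, 2, 1, 1).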